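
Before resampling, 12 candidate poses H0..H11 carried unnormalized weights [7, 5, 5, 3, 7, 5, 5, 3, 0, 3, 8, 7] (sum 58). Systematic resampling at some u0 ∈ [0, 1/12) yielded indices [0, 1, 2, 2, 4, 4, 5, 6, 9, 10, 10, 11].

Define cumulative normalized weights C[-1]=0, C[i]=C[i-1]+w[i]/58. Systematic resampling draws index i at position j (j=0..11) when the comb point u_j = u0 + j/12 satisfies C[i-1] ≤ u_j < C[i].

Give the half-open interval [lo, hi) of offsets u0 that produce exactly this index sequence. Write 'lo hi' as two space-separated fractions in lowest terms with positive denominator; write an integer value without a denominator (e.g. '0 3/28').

7/174 5/116

C = [7/58, 6/29, 17/58, 10/29, 27/58, 16/29, 37/58, 20/29, 20/29, 43/58, 51/58, 1]
j=0 picked index 0: u0 ∈ [0, 7/58)
j=1 picked index 1: u0 ∈ [13/348, 43/348)
j=2 picked index 2: u0 ∈ [7/174, 11/87)
j=3 picked index 2: u0 ∈ [-5/116, 5/116)
j=4 picked index 4: u0 ∈ [1/87, 23/174)
j=5 picked index 4: u0 ∈ [-25/348, 17/348)
j=6 picked index 5: u0 ∈ [-1/29, 3/58)
j=7 picked index 6: u0 ∈ [-11/348, 19/348)
j=8 picked index 9: u0 ∈ [2/87, 13/174)
j=9 picked index 10: u0 ∈ [-1/116, 15/116)
j=10 picked index 10: u0 ∈ [-8/87, 4/87)
j=11 picked index 11: u0 ∈ [-13/348, 1/12)
intersection: [7/174, 5/116)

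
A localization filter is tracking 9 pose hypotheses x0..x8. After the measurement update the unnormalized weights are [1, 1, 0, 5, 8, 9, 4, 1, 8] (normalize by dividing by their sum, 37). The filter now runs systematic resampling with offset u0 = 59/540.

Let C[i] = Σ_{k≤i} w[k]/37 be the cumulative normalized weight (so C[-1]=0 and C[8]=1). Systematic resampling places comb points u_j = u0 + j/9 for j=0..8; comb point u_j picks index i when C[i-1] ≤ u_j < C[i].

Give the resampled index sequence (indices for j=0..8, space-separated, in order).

C = [1/37, 2/37, 2/37, 7/37, 15/37, 24/37, 28/37, 29/37, 1]
j=0: u_0=59/540 ∈ [2/37, 7/37) → index 3
j=1: u_1=119/540 ∈ [7/37, 15/37) → index 4
j=2: u_2=179/540 ∈ [7/37, 15/37) → index 4
j=3: u_3=239/540 ∈ [15/37, 24/37) → index 5
j=4: u_4=299/540 ∈ [15/37, 24/37) → index 5
j=5: u_5=359/540 ∈ [24/37, 28/37) → index 6
j=6: u_6=419/540 ∈ [28/37, 29/37) → index 7
j=7: u_7=479/540 ∈ [29/37, 1) → index 8
j=8: u_8=539/540 ∈ [29/37, 1) → index 8

3 4 4 5 5 6 7 8 8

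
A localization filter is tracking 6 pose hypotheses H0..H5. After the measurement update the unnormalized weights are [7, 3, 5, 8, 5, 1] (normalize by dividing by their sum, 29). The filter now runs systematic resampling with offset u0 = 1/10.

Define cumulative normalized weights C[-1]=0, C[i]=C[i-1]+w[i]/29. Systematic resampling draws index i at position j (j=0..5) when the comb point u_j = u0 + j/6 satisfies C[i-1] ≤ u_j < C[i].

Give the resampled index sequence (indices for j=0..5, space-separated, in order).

C = [7/29, 10/29, 15/29, 23/29, 28/29, 1]
j=0: u_0=1/10 ∈ [0, 7/29) → index 0
j=1: u_1=4/15 ∈ [7/29, 10/29) → index 1
j=2: u_2=13/30 ∈ [10/29, 15/29) → index 2
j=3: u_3=3/5 ∈ [15/29, 23/29) → index 3
j=4: u_4=23/30 ∈ [15/29, 23/29) → index 3
j=5: u_5=14/15 ∈ [23/29, 28/29) → index 4

0 1 2 3 3 4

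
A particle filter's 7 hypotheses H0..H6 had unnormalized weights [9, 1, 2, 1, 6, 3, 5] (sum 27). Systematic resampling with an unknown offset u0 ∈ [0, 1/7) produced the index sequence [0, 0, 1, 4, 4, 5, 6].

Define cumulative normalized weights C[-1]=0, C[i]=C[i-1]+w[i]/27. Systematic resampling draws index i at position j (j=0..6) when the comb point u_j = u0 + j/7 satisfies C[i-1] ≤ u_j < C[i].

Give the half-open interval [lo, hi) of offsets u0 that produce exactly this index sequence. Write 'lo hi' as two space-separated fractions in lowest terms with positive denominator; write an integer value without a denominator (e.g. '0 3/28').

10/189 16/189

C = [1/3, 10/27, 4/9, 13/27, 19/27, 22/27, 1]
j=0 picked index 0: u0 ∈ [0, 1/3)
j=1 picked index 0: u0 ∈ [-1/7, 4/21)
j=2 picked index 1: u0 ∈ [1/21, 16/189)
j=3 picked index 4: u0 ∈ [10/189, 52/189)
j=4 picked index 4: u0 ∈ [-17/189, 25/189)
j=5 picked index 5: u0 ∈ [-2/189, 19/189)
j=6 picked index 6: u0 ∈ [-8/189, 1/7)
intersection: [10/189, 16/189)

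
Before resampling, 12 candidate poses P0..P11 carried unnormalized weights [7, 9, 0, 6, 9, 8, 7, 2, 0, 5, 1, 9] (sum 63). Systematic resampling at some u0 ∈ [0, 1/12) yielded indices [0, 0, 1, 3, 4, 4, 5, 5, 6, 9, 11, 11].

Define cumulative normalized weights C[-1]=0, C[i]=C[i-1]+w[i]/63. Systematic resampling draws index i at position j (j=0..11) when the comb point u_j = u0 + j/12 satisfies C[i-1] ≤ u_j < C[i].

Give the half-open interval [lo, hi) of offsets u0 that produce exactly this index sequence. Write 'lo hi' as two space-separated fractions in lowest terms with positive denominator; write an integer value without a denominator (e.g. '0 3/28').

1/42 1/36

C = [1/9, 16/63, 16/63, 22/63, 31/63, 13/21, 46/63, 16/21, 16/21, 53/63, 6/7, 1]
j=0 picked index 0: u0 ∈ [0, 1/9)
j=1 picked index 0: u0 ∈ [-1/12, 1/36)
j=2 picked index 1: u0 ∈ [-1/18, 11/126)
j=3 picked index 3: u0 ∈ [1/252, 25/252)
j=4 picked index 4: u0 ∈ [1/63, 10/63)
j=5 picked index 4: u0 ∈ [-17/252, 19/252)
j=6 picked index 5: u0 ∈ [-1/126, 5/42)
j=7 picked index 5: u0 ∈ [-23/252, 1/28)
j=8 picked index 6: u0 ∈ [-1/21, 4/63)
j=9 picked index 9: u0 ∈ [1/84, 23/252)
j=10 picked index 11: u0 ∈ [1/42, 1/6)
j=11 picked index 11: u0 ∈ [-5/84, 1/12)
intersection: [1/42, 1/36)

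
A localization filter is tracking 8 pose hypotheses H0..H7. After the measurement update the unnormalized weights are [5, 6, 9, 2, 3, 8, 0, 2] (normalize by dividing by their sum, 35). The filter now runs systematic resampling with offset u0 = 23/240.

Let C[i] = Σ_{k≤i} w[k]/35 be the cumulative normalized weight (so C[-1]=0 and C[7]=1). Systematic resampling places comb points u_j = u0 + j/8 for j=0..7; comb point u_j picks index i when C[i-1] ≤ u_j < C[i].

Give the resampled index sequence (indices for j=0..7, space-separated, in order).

C = [1/7, 11/35, 4/7, 22/35, 5/7, 33/35, 33/35, 1]
j=0: u_0=23/240 ∈ [0, 1/7) → index 0
j=1: u_1=53/240 ∈ [1/7, 11/35) → index 1
j=2: u_2=83/240 ∈ [11/35, 4/7) → index 2
j=3: u_3=113/240 ∈ [11/35, 4/7) → index 2
j=4: u_4=143/240 ∈ [4/7, 22/35) → index 3
j=5: u_5=173/240 ∈ [5/7, 33/35) → index 5
j=6: u_6=203/240 ∈ [5/7, 33/35) → index 5
j=7: u_7=233/240 ∈ [33/35, 1) → index 7

0 1 2 2 3 5 5 7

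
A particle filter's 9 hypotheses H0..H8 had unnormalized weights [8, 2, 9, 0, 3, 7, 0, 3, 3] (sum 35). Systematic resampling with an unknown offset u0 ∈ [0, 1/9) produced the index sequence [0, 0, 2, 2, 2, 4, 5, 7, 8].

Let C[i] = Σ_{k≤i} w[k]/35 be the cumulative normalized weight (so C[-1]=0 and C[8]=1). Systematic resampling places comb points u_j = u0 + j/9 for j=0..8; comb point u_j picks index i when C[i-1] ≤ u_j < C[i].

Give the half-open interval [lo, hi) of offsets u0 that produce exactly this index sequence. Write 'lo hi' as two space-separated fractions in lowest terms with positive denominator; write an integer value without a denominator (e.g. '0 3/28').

C = [8/35, 2/7, 19/35, 19/35, 22/35, 29/35, 29/35, 32/35, 1]
j=0 picked index 0: u0 ∈ [0, 8/35)
j=1 picked index 0: u0 ∈ [-1/9, 37/315)
j=2 picked index 2: u0 ∈ [4/63, 101/315)
j=3 picked index 2: u0 ∈ [-1/21, 22/105)
j=4 picked index 2: u0 ∈ [-10/63, 31/315)
j=5 picked index 4: u0 ∈ [-4/315, 23/315)
j=6 picked index 5: u0 ∈ [-4/105, 17/105)
j=7 picked index 7: u0 ∈ [16/315, 43/315)
j=8 picked index 8: u0 ∈ [8/315, 1/9)
intersection: [4/63, 23/315)

4/63 23/315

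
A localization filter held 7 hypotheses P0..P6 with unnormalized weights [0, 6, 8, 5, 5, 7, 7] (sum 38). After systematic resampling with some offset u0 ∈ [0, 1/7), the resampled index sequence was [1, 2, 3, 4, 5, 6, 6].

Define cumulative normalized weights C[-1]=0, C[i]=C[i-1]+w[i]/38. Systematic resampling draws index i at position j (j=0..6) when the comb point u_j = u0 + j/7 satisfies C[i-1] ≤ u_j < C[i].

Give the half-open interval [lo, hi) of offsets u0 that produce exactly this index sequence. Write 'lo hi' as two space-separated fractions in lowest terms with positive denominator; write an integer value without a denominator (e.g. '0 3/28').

27/266 1/7

C = [0, 3/19, 7/19, 1/2, 12/19, 31/38, 1]
j=0 picked index 1: u0 ∈ [0, 3/19)
j=1 picked index 2: u0 ∈ [2/133, 30/133)
j=2 picked index 3: u0 ∈ [11/133, 3/14)
j=3 picked index 4: u0 ∈ [1/14, 27/133)
j=4 picked index 5: u0 ∈ [8/133, 65/266)
j=5 picked index 6: u0 ∈ [27/266, 2/7)
j=6 picked index 6: u0 ∈ [-11/266, 1/7)
intersection: [27/266, 1/7)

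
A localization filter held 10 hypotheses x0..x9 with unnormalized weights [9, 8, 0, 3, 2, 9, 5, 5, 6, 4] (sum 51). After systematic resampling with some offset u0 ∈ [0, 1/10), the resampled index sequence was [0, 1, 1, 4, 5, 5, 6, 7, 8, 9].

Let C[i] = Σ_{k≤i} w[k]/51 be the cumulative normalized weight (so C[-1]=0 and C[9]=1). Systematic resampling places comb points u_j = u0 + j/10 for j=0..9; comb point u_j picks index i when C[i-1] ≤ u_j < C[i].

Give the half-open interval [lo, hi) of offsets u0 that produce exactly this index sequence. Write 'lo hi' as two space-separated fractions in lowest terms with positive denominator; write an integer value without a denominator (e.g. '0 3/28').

47/510 1/10

C = [3/17, 1/3, 1/3, 20/51, 22/51, 31/51, 12/17, 41/51, 47/51, 1]
j=0 picked index 0: u0 ∈ [0, 3/17)
j=1 picked index 1: u0 ∈ [13/170, 7/30)
j=2 picked index 1: u0 ∈ [-2/85, 2/15)
j=3 picked index 4: u0 ∈ [47/510, 67/510)
j=4 picked index 5: u0 ∈ [8/255, 53/255)
j=5 picked index 5: u0 ∈ [-7/102, 11/102)
j=6 picked index 6: u0 ∈ [2/255, 9/85)
j=7 picked index 7: u0 ∈ [1/170, 53/510)
j=8 picked index 8: u0 ∈ [1/255, 31/255)
j=9 picked index 9: u0 ∈ [11/510, 1/10)
intersection: [47/510, 1/10)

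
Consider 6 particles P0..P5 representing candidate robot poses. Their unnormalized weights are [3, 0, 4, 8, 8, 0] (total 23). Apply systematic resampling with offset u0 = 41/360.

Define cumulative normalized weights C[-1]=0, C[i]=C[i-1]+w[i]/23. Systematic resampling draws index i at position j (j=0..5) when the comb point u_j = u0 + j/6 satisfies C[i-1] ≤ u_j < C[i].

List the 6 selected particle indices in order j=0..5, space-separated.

0 2 3 3 4 4

C = [3/23, 3/23, 7/23, 15/23, 1, 1]
j=0: u_0=41/360 ∈ [0, 3/23) → index 0
j=1: u_1=101/360 ∈ [3/23, 7/23) → index 2
j=2: u_2=161/360 ∈ [7/23, 15/23) → index 3
j=3: u_3=221/360 ∈ [7/23, 15/23) → index 3
j=4: u_4=281/360 ∈ [15/23, 1) → index 4
j=5: u_5=341/360 ∈ [15/23, 1) → index 4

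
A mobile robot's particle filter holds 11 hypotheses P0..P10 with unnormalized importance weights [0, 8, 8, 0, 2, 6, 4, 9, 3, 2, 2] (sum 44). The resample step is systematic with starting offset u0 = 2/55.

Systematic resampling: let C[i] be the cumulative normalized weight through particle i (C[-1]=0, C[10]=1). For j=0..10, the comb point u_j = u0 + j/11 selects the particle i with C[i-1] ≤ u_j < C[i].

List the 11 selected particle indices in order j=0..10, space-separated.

C = [0, 2/11, 4/11, 4/11, 9/22, 6/11, 7/11, 37/44, 10/11, 21/22, 1]
j=0: u_0=2/55 ∈ [0, 2/11) → index 1
j=1: u_1=7/55 ∈ [0, 2/11) → index 1
j=2: u_2=12/55 ∈ [2/11, 4/11) → index 2
j=3: u_3=17/55 ∈ [2/11, 4/11) → index 2
j=4: u_4=2/5 ∈ [4/11, 9/22) → index 4
j=5: u_5=27/55 ∈ [9/22, 6/11) → index 5
j=6: u_6=32/55 ∈ [6/11, 7/11) → index 6
j=7: u_7=37/55 ∈ [7/11, 37/44) → index 7
j=8: u_8=42/55 ∈ [7/11, 37/44) → index 7
j=9: u_9=47/55 ∈ [37/44, 10/11) → index 8
j=10: u_10=52/55 ∈ [10/11, 21/22) → index 9

1 1 2 2 4 5 6 7 7 8 9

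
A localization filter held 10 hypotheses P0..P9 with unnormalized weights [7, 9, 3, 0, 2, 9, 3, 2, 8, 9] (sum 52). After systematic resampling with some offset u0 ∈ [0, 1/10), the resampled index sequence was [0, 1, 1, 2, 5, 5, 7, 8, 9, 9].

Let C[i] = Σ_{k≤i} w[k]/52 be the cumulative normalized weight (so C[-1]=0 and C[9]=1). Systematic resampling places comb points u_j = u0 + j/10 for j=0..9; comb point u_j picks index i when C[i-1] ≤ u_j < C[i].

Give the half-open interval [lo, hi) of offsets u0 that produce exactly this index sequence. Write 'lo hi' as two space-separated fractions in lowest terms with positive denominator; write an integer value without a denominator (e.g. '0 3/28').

C = [7/52, 4/13, 19/52, 19/52, 21/52, 15/26, 33/52, 35/52, 43/52, 1]
j=0 picked index 0: u0 ∈ [0, 7/52)
j=1 picked index 1: u0 ∈ [9/260, 27/130)
j=2 picked index 1: u0 ∈ [-17/260, 7/65)
j=3 picked index 2: u0 ∈ [1/130, 17/260)
j=4 picked index 5: u0 ∈ [1/260, 23/130)
j=5 picked index 5: u0 ∈ [-5/52, 1/13)
j=6 picked index 7: u0 ∈ [9/260, 19/260)
j=7 picked index 8: u0 ∈ [-7/260, 33/260)
j=8 picked index 9: u0 ∈ [7/260, 1/5)
j=9 picked index 9: u0 ∈ [-19/260, 1/10)
intersection: [9/260, 17/260)

9/260 17/260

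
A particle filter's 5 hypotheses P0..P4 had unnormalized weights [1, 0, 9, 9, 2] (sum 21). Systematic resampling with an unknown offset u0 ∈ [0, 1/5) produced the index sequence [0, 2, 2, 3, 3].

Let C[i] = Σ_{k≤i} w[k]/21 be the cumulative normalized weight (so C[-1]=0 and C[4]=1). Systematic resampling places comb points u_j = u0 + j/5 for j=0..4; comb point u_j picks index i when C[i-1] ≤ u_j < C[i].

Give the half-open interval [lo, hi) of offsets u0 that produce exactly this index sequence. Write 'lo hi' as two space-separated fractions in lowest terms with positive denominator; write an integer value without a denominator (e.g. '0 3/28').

C = [1/21, 1/21, 10/21, 19/21, 1]
j=0 picked index 0: u0 ∈ [0, 1/21)
j=1 picked index 2: u0 ∈ [-16/105, 29/105)
j=2 picked index 2: u0 ∈ [-37/105, 8/105)
j=3 picked index 3: u0 ∈ [-13/105, 32/105)
j=4 picked index 3: u0 ∈ [-34/105, 11/105)
intersection: [0, 1/21)

0 1/21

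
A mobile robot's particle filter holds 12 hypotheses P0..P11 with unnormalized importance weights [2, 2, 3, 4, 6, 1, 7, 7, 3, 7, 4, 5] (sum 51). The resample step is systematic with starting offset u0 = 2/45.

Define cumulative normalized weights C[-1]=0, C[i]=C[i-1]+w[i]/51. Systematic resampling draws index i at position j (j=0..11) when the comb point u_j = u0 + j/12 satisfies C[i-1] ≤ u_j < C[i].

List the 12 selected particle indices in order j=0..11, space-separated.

C = [2/51, 4/51, 7/51, 11/51, 1/3, 6/17, 25/51, 32/51, 35/51, 14/17, 46/51, 1]
j=0: u_0=2/45 ∈ [2/51, 4/51) → index 1
j=1: u_1=23/180 ∈ [4/51, 7/51) → index 2
j=2: u_2=19/90 ∈ [7/51, 11/51) → index 3
j=3: u_3=53/180 ∈ [11/51, 1/3) → index 4
j=4: u_4=17/45 ∈ [6/17, 25/51) → index 6
j=5: u_5=83/180 ∈ [6/17, 25/51) → index 6
j=6: u_6=49/90 ∈ [25/51, 32/51) → index 7
j=7: u_7=113/180 ∈ [32/51, 35/51) → index 8
j=8: u_8=32/45 ∈ [35/51, 14/17) → index 9
j=9: u_9=143/180 ∈ [35/51, 14/17) → index 9
j=10: u_10=79/90 ∈ [14/17, 46/51) → index 10
j=11: u_11=173/180 ∈ [46/51, 1) → index 11

1 2 3 4 6 6 7 8 9 9 10 11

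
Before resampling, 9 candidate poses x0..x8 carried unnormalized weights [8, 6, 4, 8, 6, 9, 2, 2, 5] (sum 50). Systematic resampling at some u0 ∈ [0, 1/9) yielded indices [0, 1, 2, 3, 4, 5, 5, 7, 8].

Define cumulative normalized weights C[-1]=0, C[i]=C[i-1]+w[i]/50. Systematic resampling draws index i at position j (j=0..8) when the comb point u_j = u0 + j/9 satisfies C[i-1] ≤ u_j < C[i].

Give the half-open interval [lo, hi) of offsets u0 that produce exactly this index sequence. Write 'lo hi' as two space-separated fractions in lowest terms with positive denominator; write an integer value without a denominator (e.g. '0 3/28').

C = [4/25, 7/25, 9/25, 13/25, 16/25, 41/50, 43/50, 9/10, 1]
j=0 picked index 0: u0 ∈ [0, 4/25)
j=1 picked index 1: u0 ∈ [11/225, 38/225)
j=2 picked index 2: u0 ∈ [13/225, 31/225)
j=3 picked index 3: u0 ∈ [2/75, 14/75)
j=4 picked index 4: u0 ∈ [17/225, 44/225)
j=5 picked index 5: u0 ∈ [19/225, 119/450)
j=6 picked index 5: u0 ∈ [-2/75, 23/150)
j=7 picked index 7: u0 ∈ [37/450, 11/90)
j=8 picked index 8: u0 ∈ [1/90, 1/9)
intersection: [19/225, 1/9)

19/225 1/9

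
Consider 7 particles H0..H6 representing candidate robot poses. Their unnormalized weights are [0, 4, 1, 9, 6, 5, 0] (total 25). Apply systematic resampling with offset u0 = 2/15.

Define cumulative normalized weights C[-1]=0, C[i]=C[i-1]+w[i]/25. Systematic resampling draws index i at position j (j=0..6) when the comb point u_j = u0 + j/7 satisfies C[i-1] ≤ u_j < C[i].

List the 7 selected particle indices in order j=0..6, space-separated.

1 3 3 4 4 5 5

C = [0, 4/25, 1/5, 14/25, 4/5, 1, 1]
j=0: u_0=2/15 ∈ [0, 4/25) → index 1
j=1: u_1=29/105 ∈ [1/5, 14/25) → index 3
j=2: u_2=44/105 ∈ [1/5, 14/25) → index 3
j=3: u_3=59/105 ∈ [14/25, 4/5) → index 4
j=4: u_4=74/105 ∈ [14/25, 4/5) → index 4
j=5: u_5=89/105 ∈ [4/5, 1) → index 5
j=6: u_6=104/105 ∈ [4/5, 1) → index 5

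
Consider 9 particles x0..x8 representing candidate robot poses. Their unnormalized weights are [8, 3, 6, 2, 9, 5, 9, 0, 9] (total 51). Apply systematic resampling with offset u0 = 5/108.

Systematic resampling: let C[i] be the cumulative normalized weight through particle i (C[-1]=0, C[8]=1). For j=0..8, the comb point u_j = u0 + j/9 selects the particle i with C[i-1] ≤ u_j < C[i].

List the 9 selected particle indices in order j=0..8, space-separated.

0 1 2 4 4 5 6 8 8

C = [8/51, 11/51, 1/3, 19/51, 28/51, 11/17, 14/17, 14/17, 1]
j=0: u_0=5/108 ∈ [0, 8/51) → index 0
j=1: u_1=17/108 ∈ [8/51, 11/51) → index 1
j=2: u_2=29/108 ∈ [11/51, 1/3) → index 2
j=3: u_3=41/108 ∈ [19/51, 28/51) → index 4
j=4: u_4=53/108 ∈ [19/51, 28/51) → index 4
j=5: u_5=65/108 ∈ [28/51, 11/17) → index 5
j=6: u_6=77/108 ∈ [11/17, 14/17) → index 6
j=7: u_7=89/108 ∈ [14/17, 1) → index 8
j=8: u_8=101/108 ∈ [14/17, 1) → index 8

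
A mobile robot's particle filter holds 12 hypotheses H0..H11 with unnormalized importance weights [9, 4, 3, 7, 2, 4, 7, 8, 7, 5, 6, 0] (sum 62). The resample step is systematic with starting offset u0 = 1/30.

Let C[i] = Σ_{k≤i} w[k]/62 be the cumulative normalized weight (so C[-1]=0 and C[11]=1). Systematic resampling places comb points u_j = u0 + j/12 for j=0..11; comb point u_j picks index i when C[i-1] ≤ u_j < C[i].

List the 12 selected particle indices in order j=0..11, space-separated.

C = [9/62, 13/62, 8/31, 23/62, 25/62, 29/62, 18/31, 22/31, 51/62, 28/31, 1, 1]
j=0: u_0=1/30 ∈ [0, 9/62) → index 0
j=1: u_1=7/60 ∈ [0, 9/62) → index 0
j=2: u_2=1/5 ∈ [9/62, 13/62) → index 1
j=3: u_3=17/60 ∈ [8/31, 23/62) → index 3
j=4: u_4=11/30 ∈ [8/31, 23/62) → index 3
j=5: u_5=9/20 ∈ [25/62, 29/62) → index 5
j=6: u_6=8/15 ∈ [29/62, 18/31) → index 6
j=7: u_7=37/60 ∈ [18/31, 22/31) → index 7
j=8: u_8=7/10 ∈ [18/31, 22/31) → index 7
j=9: u_9=47/60 ∈ [22/31, 51/62) → index 8
j=10: u_10=13/15 ∈ [51/62, 28/31) → index 9
j=11: u_11=19/20 ∈ [28/31, 1) → index 10

0 0 1 3 3 5 6 7 7 8 9 10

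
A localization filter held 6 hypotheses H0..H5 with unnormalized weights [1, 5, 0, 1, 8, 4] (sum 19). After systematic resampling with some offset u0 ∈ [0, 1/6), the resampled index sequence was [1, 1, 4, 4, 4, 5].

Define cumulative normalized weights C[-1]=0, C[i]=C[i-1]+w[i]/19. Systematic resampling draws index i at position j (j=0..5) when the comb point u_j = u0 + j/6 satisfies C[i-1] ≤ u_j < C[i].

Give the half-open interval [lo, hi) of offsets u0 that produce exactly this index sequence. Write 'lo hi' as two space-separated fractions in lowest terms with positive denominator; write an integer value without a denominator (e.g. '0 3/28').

1/19 7/57

C = [1/19, 6/19, 6/19, 7/19, 15/19, 1]
j=0 picked index 1: u0 ∈ [1/19, 6/19)
j=1 picked index 1: u0 ∈ [-13/114, 17/114)
j=2 picked index 4: u0 ∈ [2/57, 26/57)
j=3 picked index 4: u0 ∈ [-5/38, 11/38)
j=4 picked index 4: u0 ∈ [-17/57, 7/57)
j=5 picked index 5: u0 ∈ [-5/114, 1/6)
intersection: [1/19, 7/57)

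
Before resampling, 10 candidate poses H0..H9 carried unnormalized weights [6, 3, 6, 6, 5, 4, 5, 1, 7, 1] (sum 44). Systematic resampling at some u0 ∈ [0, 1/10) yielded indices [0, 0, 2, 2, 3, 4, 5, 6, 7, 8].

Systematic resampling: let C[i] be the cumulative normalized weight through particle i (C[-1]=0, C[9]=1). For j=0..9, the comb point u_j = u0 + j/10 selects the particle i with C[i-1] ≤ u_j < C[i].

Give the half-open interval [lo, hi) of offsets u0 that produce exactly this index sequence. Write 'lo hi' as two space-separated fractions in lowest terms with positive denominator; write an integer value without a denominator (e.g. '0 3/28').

C = [3/22, 9/44, 15/44, 21/44, 13/22, 15/22, 35/44, 9/11, 43/44, 1]
j=0 picked index 0: u0 ∈ [0, 3/22)
j=1 picked index 0: u0 ∈ [-1/10, 2/55)
j=2 picked index 2: u0 ∈ [1/220, 31/220)
j=3 picked index 2: u0 ∈ [-21/220, 9/220)
j=4 picked index 3: u0 ∈ [-13/220, 17/220)
j=5 picked index 4: u0 ∈ [-1/44, 1/11)
j=6 picked index 5: u0 ∈ [-1/110, 9/110)
j=7 picked index 6: u0 ∈ [-1/55, 21/220)
j=8 picked index 7: u0 ∈ [-1/220, 1/55)
j=9 picked index 8: u0 ∈ [-9/110, 17/220)
intersection: [1/220, 1/55)

1/220 1/55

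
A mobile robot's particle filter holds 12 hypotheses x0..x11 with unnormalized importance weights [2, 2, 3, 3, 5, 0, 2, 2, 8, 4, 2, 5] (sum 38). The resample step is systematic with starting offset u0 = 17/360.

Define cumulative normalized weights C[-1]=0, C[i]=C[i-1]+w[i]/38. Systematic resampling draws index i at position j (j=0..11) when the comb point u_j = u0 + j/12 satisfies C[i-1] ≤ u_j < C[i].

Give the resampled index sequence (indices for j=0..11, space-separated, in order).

C = [1/19, 2/19, 7/38, 5/19, 15/38, 15/38, 17/38, 1/2, 27/38, 31/38, 33/38, 1]
j=0: u_0=17/360 ∈ [0, 1/19) → index 0
j=1: u_1=47/360 ∈ [2/19, 7/38) → index 2
j=2: u_2=77/360 ∈ [7/38, 5/19) → index 3
j=3: u_3=107/360 ∈ [5/19, 15/38) → index 4
j=4: u_4=137/360 ∈ [5/19, 15/38) → index 4
j=5: u_5=167/360 ∈ [17/38, 1/2) → index 7
j=6: u_6=197/360 ∈ [1/2, 27/38) → index 8
j=7: u_7=227/360 ∈ [1/2, 27/38) → index 8
j=8: u_8=257/360 ∈ [27/38, 31/38) → index 9
j=9: u_9=287/360 ∈ [27/38, 31/38) → index 9
j=10: u_10=317/360 ∈ [33/38, 1) → index 11
j=11: u_11=347/360 ∈ [33/38, 1) → index 11

0 2 3 4 4 7 8 8 9 9 11 11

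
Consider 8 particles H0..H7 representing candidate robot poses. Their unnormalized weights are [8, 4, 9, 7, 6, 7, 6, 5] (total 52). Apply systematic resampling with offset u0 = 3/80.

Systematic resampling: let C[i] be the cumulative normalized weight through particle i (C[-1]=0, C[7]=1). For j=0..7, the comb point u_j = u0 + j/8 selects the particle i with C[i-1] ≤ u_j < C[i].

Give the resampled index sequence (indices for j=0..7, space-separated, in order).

0 1 2 3 3 5 5 7

C = [2/13, 3/13, 21/52, 7/13, 17/26, 41/52, 47/52, 1]
j=0: u_0=3/80 ∈ [0, 2/13) → index 0
j=1: u_1=13/80 ∈ [2/13, 3/13) → index 1
j=2: u_2=23/80 ∈ [3/13, 21/52) → index 2
j=3: u_3=33/80 ∈ [21/52, 7/13) → index 3
j=4: u_4=43/80 ∈ [21/52, 7/13) → index 3
j=5: u_5=53/80 ∈ [17/26, 41/52) → index 5
j=6: u_6=63/80 ∈ [17/26, 41/52) → index 5
j=7: u_7=73/80 ∈ [47/52, 1) → index 7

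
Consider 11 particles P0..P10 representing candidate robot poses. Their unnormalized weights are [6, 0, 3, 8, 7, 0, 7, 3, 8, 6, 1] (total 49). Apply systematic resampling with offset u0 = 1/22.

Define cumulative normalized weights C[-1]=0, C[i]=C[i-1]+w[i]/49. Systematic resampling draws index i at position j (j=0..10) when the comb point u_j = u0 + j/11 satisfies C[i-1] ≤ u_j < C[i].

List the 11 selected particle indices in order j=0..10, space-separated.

0 2 3 3 4 6 6 7 8 9 9

C = [6/49, 6/49, 9/49, 17/49, 24/49, 24/49, 31/49, 34/49, 6/7, 48/49, 1]
j=0: u_0=1/22 ∈ [0, 6/49) → index 0
j=1: u_1=3/22 ∈ [6/49, 9/49) → index 2
j=2: u_2=5/22 ∈ [9/49, 17/49) → index 3
j=3: u_3=7/22 ∈ [9/49, 17/49) → index 3
j=4: u_4=9/22 ∈ [17/49, 24/49) → index 4
j=5: u_5=1/2 ∈ [24/49, 31/49) → index 6
j=6: u_6=13/22 ∈ [24/49, 31/49) → index 6
j=7: u_7=15/22 ∈ [31/49, 34/49) → index 7
j=8: u_8=17/22 ∈ [34/49, 6/7) → index 8
j=9: u_9=19/22 ∈ [6/7, 48/49) → index 9
j=10: u_10=21/22 ∈ [6/7, 48/49) → index 9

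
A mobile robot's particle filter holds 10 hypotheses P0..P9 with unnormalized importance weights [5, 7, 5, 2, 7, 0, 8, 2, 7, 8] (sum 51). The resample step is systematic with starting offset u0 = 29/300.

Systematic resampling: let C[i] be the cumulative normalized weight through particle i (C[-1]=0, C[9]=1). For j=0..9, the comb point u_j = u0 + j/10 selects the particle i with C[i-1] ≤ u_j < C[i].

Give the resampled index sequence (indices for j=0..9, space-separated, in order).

0 1 2 4 4 6 7 8 9 9

C = [5/51, 4/17, 1/3, 19/51, 26/51, 26/51, 2/3, 12/17, 43/51, 1]
j=0: u_0=29/300 ∈ [0, 5/51) → index 0
j=1: u_1=59/300 ∈ [5/51, 4/17) → index 1
j=2: u_2=89/300 ∈ [4/17, 1/3) → index 2
j=3: u_3=119/300 ∈ [19/51, 26/51) → index 4
j=4: u_4=149/300 ∈ [19/51, 26/51) → index 4
j=5: u_5=179/300 ∈ [26/51, 2/3) → index 6
j=6: u_6=209/300 ∈ [2/3, 12/17) → index 7
j=7: u_7=239/300 ∈ [12/17, 43/51) → index 8
j=8: u_8=269/300 ∈ [43/51, 1) → index 9
j=9: u_9=299/300 ∈ [43/51, 1) → index 9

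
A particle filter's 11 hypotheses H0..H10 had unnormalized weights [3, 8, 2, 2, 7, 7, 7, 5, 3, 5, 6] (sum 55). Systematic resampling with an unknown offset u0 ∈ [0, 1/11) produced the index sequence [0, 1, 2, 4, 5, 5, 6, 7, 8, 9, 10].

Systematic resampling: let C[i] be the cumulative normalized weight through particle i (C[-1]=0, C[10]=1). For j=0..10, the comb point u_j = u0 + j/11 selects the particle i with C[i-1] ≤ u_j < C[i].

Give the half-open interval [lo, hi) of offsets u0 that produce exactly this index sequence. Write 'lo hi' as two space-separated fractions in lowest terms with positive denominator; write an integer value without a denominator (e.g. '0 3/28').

C = [3/55, 1/5, 13/55, 3/11, 2/5, 29/55, 36/55, 41/55, 4/5, 49/55, 1]
j=0 picked index 0: u0 ∈ [0, 3/55)
j=1 picked index 1: u0 ∈ [-2/55, 6/55)
j=2 picked index 2: u0 ∈ [1/55, 3/55)
j=3 picked index 4: u0 ∈ [0, 7/55)
j=4 picked index 5: u0 ∈ [2/55, 9/55)
j=5 picked index 5: u0 ∈ [-3/55, 4/55)
j=6 picked index 6: u0 ∈ [-1/55, 6/55)
j=7 picked index 7: u0 ∈ [1/55, 6/55)
j=8 picked index 8: u0 ∈ [1/55, 4/55)
j=9 picked index 9: u0 ∈ [-1/55, 4/55)
j=10 picked index 10: u0 ∈ [-1/55, 1/11)
intersection: [2/55, 3/55)

2/55 3/55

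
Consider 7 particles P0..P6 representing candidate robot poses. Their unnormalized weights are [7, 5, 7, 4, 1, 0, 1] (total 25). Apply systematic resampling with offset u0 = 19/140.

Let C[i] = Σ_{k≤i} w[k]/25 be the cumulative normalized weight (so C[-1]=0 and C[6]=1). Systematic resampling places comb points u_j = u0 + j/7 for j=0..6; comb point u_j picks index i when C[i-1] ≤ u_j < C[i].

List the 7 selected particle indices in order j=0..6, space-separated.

0 0 1 2 2 3 6

C = [7/25, 12/25, 19/25, 23/25, 24/25, 24/25, 1]
j=0: u_0=19/140 ∈ [0, 7/25) → index 0
j=1: u_1=39/140 ∈ [0, 7/25) → index 0
j=2: u_2=59/140 ∈ [7/25, 12/25) → index 1
j=3: u_3=79/140 ∈ [12/25, 19/25) → index 2
j=4: u_4=99/140 ∈ [12/25, 19/25) → index 2
j=5: u_5=17/20 ∈ [19/25, 23/25) → index 3
j=6: u_6=139/140 ∈ [24/25, 1) → index 6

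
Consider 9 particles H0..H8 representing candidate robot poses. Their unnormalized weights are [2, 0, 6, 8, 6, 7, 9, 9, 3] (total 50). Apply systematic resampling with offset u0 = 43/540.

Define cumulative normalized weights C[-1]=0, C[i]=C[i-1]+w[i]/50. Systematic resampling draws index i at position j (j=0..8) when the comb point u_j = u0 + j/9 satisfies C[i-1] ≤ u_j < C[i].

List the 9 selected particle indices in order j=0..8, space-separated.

2 3 3 4 5 6 6 7 8

C = [1/25, 1/25, 4/25, 8/25, 11/25, 29/50, 19/25, 47/50, 1]
j=0: u_0=43/540 ∈ [1/25, 4/25) → index 2
j=1: u_1=103/540 ∈ [4/25, 8/25) → index 3
j=2: u_2=163/540 ∈ [4/25, 8/25) → index 3
j=3: u_3=223/540 ∈ [8/25, 11/25) → index 4
j=4: u_4=283/540 ∈ [11/25, 29/50) → index 5
j=5: u_5=343/540 ∈ [29/50, 19/25) → index 6
j=6: u_6=403/540 ∈ [29/50, 19/25) → index 6
j=7: u_7=463/540 ∈ [19/25, 47/50) → index 7
j=8: u_8=523/540 ∈ [47/50, 1) → index 8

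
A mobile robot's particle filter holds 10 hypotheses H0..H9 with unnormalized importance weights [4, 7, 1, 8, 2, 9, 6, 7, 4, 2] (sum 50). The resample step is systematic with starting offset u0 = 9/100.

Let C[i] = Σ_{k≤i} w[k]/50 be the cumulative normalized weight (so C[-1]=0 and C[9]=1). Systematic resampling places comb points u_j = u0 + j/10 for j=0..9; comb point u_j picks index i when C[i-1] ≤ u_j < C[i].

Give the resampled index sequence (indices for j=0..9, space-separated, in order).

C = [2/25, 11/50, 6/25, 2/5, 11/25, 31/50, 37/50, 22/25, 24/25, 1]
j=0: u_0=9/100 ∈ [2/25, 11/50) → index 1
j=1: u_1=19/100 ∈ [2/25, 11/50) → index 1
j=2: u_2=29/100 ∈ [6/25, 2/5) → index 3
j=3: u_3=39/100 ∈ [6/25, 2/5) → index 3
j=4: u_4=49/100 ∈ [11/25, 31/50) → index 5
j=5: u_5=59/100 ∈ [11/25, 31/50) → index 5
j=6: u_6=69/100 ∈ [31/50, 37/50) → index 6
j=7: u_7=79/100 ∈ [37/50, 22/25) → index 7
j=8: u_8=89/100 ∈ [22/25, 24/25) → index 8
j=9: u_9=99/100 ∈ [24/25, 1) → index 9

1 1 3 3 5 5 6 7 8 9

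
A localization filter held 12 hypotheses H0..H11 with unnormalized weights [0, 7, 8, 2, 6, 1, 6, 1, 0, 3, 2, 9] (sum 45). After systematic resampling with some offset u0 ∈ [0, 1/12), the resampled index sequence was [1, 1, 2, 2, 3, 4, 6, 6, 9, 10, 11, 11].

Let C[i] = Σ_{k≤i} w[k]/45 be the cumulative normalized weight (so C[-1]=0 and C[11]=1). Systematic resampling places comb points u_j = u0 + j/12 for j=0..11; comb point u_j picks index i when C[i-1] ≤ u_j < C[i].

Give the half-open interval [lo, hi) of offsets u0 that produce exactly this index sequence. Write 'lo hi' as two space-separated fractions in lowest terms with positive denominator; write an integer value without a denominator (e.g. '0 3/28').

C = [0, 7/45, 1/3, 17/45, 23/45, 8/15, 2/3, 31/45, 31/45, 34/45, 4/5, 1]
j=0 picked index 1: u0 ∈ [0, 7/45)
j=1 picked index 1: u0 ∈ [-1/12, 13/180)
j=2 picked index 2: u0 ∈ [-1/90, 1/6)
j=3 picked index 2: u0 ∈ [-17/180, 1/12)
j=4 picked index 3: u0 ∈ [0, 2/45)
j=5 picked index 4: u0 ∈ [-7/180, 17/180)
j=6 picked index 6: u0 ∈ [1/30, 1/6)
j=7 picked index 6: u0 ∈ [-1/20, 1/12)
j=8 picked index 9: u0 ∈ [1/45, 4/45)
j=9 picked index 10: u0 ∈ [1/180, 1/20)
j=10 picked index 11: u0 ∈ [-1/30, 1/6)
j=11 picked index 11: u0 ∈ [-7/60, 1/12)
intersection: [1/30, 2/45)

1/30 2/45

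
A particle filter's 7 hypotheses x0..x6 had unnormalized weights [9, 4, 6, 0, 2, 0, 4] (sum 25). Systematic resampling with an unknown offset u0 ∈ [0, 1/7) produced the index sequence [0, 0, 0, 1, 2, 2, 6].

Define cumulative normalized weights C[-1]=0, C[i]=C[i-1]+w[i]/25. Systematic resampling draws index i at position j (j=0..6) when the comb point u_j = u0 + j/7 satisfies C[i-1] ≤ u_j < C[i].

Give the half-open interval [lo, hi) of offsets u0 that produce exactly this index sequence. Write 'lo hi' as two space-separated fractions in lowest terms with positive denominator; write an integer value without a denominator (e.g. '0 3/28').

C = [9/25, 13/25, 19/25, 19/25, 21/25, 21/25, 1]
j=0 picked index 0: u0 ∈ [0, 9/25)
j=1 picked index 0: u0 ∈ [-1/7, 38/175)
j=2 picked index 0: u0 ∈ [-2/7, 13/175)
j=3 picked index 1: u0 ∈ [-12/175, 16/175)
j=4 picked index 2: u0 ∈ [-9/175, 33/175)
j=5 picked index 2: u0 ∈ [-34/175, 8/175)
j=6 picked index 6: u0 ∈ [-3/175, 1/7)
intersection: [0, 8/175)

0 8/175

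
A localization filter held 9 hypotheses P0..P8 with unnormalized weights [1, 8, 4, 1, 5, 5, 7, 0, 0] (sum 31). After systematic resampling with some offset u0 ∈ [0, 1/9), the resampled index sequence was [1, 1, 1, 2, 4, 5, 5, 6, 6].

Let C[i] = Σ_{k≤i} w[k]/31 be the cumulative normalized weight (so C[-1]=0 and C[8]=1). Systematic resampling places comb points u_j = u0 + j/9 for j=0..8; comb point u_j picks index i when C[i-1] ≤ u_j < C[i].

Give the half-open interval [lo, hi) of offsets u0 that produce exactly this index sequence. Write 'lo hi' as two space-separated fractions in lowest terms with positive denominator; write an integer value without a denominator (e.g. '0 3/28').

C = [1/31, 9/31, 13/31, 14/31, 19/31, 24/31, 1, 1, 1]
j=0 picked index 1: u0 ∈ [1/31, 9/31)
j=1 picked index 1: u0 ∈ [-22/279, 50/279)
j=2 picked index 1: u0 ∈ [-53/279, 19/279)
j=3 picked index 2: u0 ∈ [-4/93, 8/93)
j=4 picked index 4: u0 ∈ [2/279, 47/279)
j=5 picked index 5: u0 ∈ [16/279, 61/279)
j=6 picked index 5: u0 ∈ [-5/93, 10/93)
j=7 picked index 6: u0 ∈ [-1/279, 2/9)
j=8 picked index 6: u0 ∈ [-32/279, 1/9)
intersection: [16/279, 19/279)

16/279 19/279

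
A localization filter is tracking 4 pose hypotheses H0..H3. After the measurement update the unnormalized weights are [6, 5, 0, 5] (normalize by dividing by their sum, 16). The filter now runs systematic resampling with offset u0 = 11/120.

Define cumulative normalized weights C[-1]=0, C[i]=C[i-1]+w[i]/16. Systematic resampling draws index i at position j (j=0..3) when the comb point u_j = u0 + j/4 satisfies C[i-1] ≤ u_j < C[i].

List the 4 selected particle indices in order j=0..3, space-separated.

C = [3/8, 11/16, 11/16, 1]
j=0: u_0=11/120 ∈ [0, 3/8) → index 0
j=1: u_1=41/120 ∈ [0, 3/8) → index 0
j=2: u_2=71/120 ∈ [3/8, 11/16) → index 1
j=3: u_3=101/120 ∈ [11/16, 1) → index 3

0 0 1 3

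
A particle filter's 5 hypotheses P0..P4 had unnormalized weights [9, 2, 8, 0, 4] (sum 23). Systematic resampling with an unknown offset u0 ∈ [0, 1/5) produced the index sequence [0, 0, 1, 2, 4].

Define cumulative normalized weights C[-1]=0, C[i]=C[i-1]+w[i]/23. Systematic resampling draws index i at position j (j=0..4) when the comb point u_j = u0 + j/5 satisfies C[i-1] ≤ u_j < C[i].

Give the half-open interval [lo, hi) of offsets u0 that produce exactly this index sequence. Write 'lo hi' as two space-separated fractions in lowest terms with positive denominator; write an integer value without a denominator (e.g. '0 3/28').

3/115 9/115

C = [9/23, 11/23, 19/23, 19/23, 1]
j=0 picked index 0: u0 ∈ [0, 9/23)
j=1 picked index 0: u0 ∈ [-1/5, 22/115)
j=2 picked index 1: u0 ∈ [-1/115, 9/115)
j=3 picked index 2: u0 ∈ [-14/115, 26/115)
j=4 picked index 4: u0 ∈ [3/115, 1/5)
intersection: [3/115, 9/115)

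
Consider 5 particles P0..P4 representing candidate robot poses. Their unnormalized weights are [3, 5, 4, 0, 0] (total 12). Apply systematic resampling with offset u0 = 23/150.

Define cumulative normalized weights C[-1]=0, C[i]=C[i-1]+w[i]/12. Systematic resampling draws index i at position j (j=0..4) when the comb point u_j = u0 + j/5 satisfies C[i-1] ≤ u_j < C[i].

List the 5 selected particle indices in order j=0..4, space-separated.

0 1 1 2 2

C = [1/4, 2/3, 1, 1, 1]
j=0: u_0=23/150 ∈ [0, 1/4) → index 0
j=1: u_1=53/150 ∈ [1/4, 2/3) → index 1
j=2: u_2=83/150 ∈ [1/4, 2/3) → index 1
j=3: u_3=113/150 ∈ [2/3, 1) → index 2
j=4: u_4=143/150 ∈ [2/3, 1) → index 2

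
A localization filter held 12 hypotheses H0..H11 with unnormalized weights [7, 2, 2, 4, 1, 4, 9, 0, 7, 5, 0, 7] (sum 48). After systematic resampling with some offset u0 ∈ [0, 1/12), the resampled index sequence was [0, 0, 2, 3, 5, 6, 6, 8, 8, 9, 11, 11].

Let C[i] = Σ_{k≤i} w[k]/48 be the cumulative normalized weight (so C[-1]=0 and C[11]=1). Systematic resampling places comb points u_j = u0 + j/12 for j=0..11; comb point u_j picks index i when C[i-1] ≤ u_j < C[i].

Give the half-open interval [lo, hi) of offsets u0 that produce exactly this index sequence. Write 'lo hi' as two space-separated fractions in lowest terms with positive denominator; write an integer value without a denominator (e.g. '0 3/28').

1/48 1/16

C = [7/48, 3/16, 11/48, 5/16, 1/3, 5/12, 29/48, 29/48, 3/4, 41/48, 41/48, 1]
j=0 picked index 0: u0 ∈ [0, 7/48)
j=1 picked index 0: u0 ∈ [-1/12, 1/16)
j=2 picked index 2: u0 ∈ [1/48, 1/16)
j=3 picked index 3: u0 ∈ [-1/48, 1/16)
j=4 picked index 5: u0 ∈ [0, 1/12)
j=5 picked index 6: u0 ∈ [0, 3/16)
j=6 picked index 6: u0 ∈ [-1/12, 5/48)
j=7 picked index 8: u0 ∈ [1/48, 1/6)
j=8 picked index 8: u0 ∈ [-1/16, 1/12)
j=9 picked index 9: u0 ∈ [0, 5/48)
j=10 picked index 11: u0 ∈ [1/48, 1/6)
j=11 picked index 11: u0 ∈ [-1/16, 1/12)
intersection: [1/48, 1/16)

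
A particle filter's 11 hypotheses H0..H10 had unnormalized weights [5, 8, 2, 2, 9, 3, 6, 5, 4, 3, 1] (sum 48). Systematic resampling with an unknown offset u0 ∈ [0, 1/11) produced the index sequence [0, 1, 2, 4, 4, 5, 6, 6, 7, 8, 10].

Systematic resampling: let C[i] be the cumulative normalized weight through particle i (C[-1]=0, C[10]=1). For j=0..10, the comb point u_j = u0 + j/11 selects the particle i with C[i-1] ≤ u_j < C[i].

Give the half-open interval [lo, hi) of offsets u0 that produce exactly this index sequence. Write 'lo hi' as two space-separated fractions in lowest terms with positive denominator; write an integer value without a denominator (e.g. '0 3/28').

47/528 1/11

C = [5/48, 13/48, 5/16, 17/48, 13/24, 29/48, 35/48, 5/6, 11/12, 47/48, 1]
j=0 picked index 0: u0 ∈ [0, 5/48)
j=1 picked index 1: u0 ∈ [7/528, 95/528)
j=2 picked index 2: u0 ∈ [47/528, 23/176)
j=3 picked index 4: u0 ∈ [43/528, 71/264)
j=4 picked index 4: u0 ∈ [-5/528, 47/264)
j=5 picked index 5: u0 ∈ [23/264, 79/528)
j=6 picked index 6: u0 ∈ [31/528, 97/528)
j=7 picked index 6: u0 ∈ [-17/528, 49/528)
j=8 picked index 7: u0 ∈ [1/528, 7/66)
j=9 picked index 8: u0 ∈ [1/66, 13/132)
j=10 picked index 10: u0 ∈ [37/528, 1/11)
intersection: [47/528, 1/11)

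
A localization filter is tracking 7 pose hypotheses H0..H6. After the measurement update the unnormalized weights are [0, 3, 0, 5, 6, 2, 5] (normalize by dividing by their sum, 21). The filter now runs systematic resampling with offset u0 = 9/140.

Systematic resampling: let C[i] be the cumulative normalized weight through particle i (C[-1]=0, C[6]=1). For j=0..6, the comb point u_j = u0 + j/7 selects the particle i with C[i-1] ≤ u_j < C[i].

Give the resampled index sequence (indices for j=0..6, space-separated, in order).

1 3 3 4 4 6 6

C = [0, 1/7, 1/7, 8/21, 2/3, 16/21, 1]
j=0: u_0=9/140 ∈ [0, 1/7) → index 1
j=1: u_1=29/140 ∈ [1/7, 8/21) → index 3
j=2: u_2=7/20 ∈ [1/7, 8/21) → index 3
j=3: u_3=69/140 ∈ [8/21, 2/3) → index 4
j=4: u_4=89/140 ∈ [8/21, 2/3) → index 4
j=5: u_5=109/140 ∈ [16/21, 1) → index 6
j=6: u_6=129/140 ∈ [16/21, 1) → index 6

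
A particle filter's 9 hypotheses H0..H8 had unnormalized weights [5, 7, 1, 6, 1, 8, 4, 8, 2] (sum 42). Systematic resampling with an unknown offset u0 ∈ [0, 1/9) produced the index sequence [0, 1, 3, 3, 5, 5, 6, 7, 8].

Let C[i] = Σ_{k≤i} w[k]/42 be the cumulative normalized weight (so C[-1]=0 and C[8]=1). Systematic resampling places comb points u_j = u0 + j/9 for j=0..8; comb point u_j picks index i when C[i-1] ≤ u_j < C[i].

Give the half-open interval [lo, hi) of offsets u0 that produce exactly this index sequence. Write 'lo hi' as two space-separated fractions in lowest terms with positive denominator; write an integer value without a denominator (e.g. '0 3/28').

C = [5/42, 2/7, 13/42, 19/42, 10/21, 2/3, 16/21, 20/21, 1]
j=0 picked index 0: u0 ∈ [0, 5/42)
j=1 picked index 1: u0 ∈ [1/126, 11/63)
j=2 picked index 3: u0 ∈ [11/126, 29/126)
j=3 picked index 3: u0 ∈ [-1/42, 5/42)
j=4 picked index 5: u0 ∈ [2/63, 2/9)
j=5 picked index 5: u0 ∈ [-5/63, 1/9)
j=6 picked index 6: u0 ∈ [0, 2/21)
j=7 picked index 7: u0 ∈ [-1/63, 11/63)
j=8 picked index 8: u0 ∈ [4/63, 1/9)
intersection: [11/126, 2/21)

11/126 2/21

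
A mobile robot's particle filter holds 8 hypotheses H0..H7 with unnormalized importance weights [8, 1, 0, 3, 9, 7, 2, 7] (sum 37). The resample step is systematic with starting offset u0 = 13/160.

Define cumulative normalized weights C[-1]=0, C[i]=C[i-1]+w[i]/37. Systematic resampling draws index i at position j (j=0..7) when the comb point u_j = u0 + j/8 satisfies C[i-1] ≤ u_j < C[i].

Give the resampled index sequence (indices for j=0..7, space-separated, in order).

0 0 4 4 5 5 7 7

C = [8/37, 9/37, 9/37, 12/37, 21/37, 28/37, 30/37, 1]
j=0: u_0=13/160 ∈ [0, 8/37) → index 0
j=1: u_1=33/160 ∈ [0, 8/37) → index 0
j=2: u_2=53/160 ∈ [12/37, 21/37) → index 4
j=3: u_3=73/160 ∈ [12/37, 21/37) → index 4
j=4: u_4=93/160 ∈ [21/37, 28/37) → index 5
j=5: u_5=113/160 ∈ [21/37, 28/37) → index 5
j=6: u_6=133/160 ∈ [30/37, 1) → index 7
j=7: u_7=153/160 ∈ [30/37, 1) → index 7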